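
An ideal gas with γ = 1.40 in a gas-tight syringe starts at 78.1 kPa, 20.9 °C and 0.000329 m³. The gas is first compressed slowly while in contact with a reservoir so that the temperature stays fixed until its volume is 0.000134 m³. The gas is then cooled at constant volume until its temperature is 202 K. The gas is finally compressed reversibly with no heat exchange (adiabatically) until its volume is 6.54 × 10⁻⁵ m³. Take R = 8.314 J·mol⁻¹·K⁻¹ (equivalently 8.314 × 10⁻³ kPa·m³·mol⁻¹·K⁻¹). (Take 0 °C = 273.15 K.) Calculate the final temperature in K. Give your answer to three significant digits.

T₄ ≈ 269 K

Convert: T₁ = 294.0 K.
Isothermal, so P V is constant: T₂ = T₁; P₂ = P₁·(V₁/V₂) = 191.8 kPa.
Isochoric, so P/T is constant: V₃ = V₂; P₃ = P₂·(T₃/T₂) = 131.7 kPa.
Reversible adiabatic, γ = 1.40: T₄ = T₃·(V₃/V₄)^(γ−1) = 269.1 K; P₄ = P₃·(V₃/V₄)^γ = 359.6 kPa.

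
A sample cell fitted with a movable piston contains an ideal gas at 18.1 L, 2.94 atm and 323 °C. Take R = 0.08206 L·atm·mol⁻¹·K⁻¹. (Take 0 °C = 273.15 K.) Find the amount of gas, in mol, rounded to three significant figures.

n ≈ 1.09 mol

Convert: T = 596.15 K.
PV = nRT ⇒ n = PV/(RT) = (2.94 × 18.1) / (0.08206 × 596.15)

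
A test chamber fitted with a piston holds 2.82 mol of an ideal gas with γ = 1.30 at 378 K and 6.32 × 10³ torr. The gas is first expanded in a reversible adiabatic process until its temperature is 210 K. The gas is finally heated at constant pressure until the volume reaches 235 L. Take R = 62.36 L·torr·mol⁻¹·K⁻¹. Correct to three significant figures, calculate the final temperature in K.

T₃ ≈ 661 K

From PV = nRT: V₁ = nRT₁/P₁ = 10.52 L.
Adiabatic (γ = 1.30), T V^(γ−1) and P V^γ constant: P₂ = P₁·(T₂/T₁)^(γ/(γ−1)) = 494.9 torr; V₂ = V₁·(T₁/T₂)^(1/(γ−1)) = 74.62 L.
P constant ⇒ V ∝ T: P₃ = P₂; T₃ = T₂·(V₃/V₂) = 661.4 K.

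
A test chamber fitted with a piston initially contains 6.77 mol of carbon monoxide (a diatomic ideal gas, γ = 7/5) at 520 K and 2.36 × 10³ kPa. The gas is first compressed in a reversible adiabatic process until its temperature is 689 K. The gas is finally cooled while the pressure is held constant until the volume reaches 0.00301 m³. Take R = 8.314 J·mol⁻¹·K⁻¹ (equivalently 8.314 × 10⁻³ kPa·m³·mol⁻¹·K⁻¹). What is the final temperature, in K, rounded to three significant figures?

T₃ ≈ 338 K

From PV = nRT: V₁ = nRT₁/P₁ = 0.01240 m³.
Adiabatic (γ = 7/5), T V^(γ−1) and P V^γ constant: P₂ = P₁·(T₂/T₁)^(γ/(γ−1)) = 6319 kPa; V₂ = V₁·(T₁/T₂)^(1/(γ−1)) = 0.006137 m³.
P constant ⇒ V ∝ T: P₃ = P₂; T₃ = T₂·(V₃/V₂) = 337.9 K.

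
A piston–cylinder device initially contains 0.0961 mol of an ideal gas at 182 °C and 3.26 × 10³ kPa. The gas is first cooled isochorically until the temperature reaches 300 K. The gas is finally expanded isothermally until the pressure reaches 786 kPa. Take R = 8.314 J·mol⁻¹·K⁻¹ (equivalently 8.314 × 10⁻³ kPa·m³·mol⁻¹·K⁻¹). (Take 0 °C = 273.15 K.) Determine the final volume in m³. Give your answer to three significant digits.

V₃ ≈ 0.000305 m³

Convert: T₁ = 455.1 K.
From PV = nRT: V₁ = nRT₁/P₁ = 0.0001116 m³.
Isochoric, so P/T is constant: V₂ = V₁; P₂ = P₁·(T₂/T₁) = 2149 kPa.
Isothermal, so P V is constant: T₃ = T₂; V₃ = V₂·(P₂/P₃) = 0.0003050 m³.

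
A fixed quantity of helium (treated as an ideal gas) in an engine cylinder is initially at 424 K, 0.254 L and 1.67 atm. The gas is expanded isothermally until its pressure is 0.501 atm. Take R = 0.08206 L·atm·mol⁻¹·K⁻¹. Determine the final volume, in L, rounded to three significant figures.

T constant ⇒ Boyle's law P V = const: T₂ = T₁; V₂ = V₁·(P₁/P₂) = 0.8467 L.

V₂ ≈ 0.847 L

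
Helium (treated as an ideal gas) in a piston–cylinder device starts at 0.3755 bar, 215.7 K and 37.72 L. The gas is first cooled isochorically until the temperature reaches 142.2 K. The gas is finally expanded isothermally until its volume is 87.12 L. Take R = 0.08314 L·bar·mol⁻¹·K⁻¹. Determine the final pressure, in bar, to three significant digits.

P₃ ≈ 0.107 bar

V constant ⇒ P ∝ T: V₂ = V₁; P₂ = P₁·(T₂/T₁) = 0.2475 bar.
Isothermal, so P V is constant: T₃ = T₂; P₃ = P₂·(V₂/V₃) = 0.1072 bar.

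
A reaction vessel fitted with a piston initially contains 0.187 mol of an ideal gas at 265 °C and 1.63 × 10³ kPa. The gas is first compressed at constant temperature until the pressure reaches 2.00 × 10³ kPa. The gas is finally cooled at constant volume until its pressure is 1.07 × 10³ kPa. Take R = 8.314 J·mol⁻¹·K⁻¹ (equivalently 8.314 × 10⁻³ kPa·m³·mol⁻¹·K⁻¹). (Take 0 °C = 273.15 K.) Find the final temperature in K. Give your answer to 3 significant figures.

T₃ ≈ 288 K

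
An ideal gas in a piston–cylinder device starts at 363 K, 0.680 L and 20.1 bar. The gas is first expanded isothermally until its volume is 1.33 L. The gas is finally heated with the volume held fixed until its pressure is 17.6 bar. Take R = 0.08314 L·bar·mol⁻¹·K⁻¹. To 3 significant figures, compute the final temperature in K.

T constant ⇒ Boyle's law P V = const: T₂ = T₁; P₂ = P₁·(V₁/V₂) = 10.28 bar.
Isochoric, so P/T is constant: V₃ = V₂; T₃ = T₂·(P₃/P₂) = 621.7 K.

T₃ ≈ 622 K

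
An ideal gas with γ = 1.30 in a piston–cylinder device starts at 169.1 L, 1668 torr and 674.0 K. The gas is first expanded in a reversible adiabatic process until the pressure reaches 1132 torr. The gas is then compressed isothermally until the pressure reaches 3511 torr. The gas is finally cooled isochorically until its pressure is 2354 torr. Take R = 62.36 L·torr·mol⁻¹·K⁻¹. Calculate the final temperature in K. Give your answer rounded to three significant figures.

Reversible adiabatic, γ = 1.30: T₂ = T₁·(P₂/P₁)^((γ−1)/γ) = 616.3 K; V₂ = V₁·(P₁/P₂)^(1/γ) = 227.8 L.
Isothermal, so P V is constant: T₃ = T₂; V₃ = V₂·(P₂/P₃) = 73.46 L.
V constant ⇒ P ∝ T: V₄ = V₃; T₄ = T₃·(P₄/P₃) = 413.2 K.

T₄ ≈ 413 K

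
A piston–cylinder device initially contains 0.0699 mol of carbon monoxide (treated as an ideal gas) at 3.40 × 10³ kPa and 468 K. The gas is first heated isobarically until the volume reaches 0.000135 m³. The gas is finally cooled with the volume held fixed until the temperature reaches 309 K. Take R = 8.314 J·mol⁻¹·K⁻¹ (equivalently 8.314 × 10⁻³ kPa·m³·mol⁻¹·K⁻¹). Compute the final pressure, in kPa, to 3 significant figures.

From PV = nRT: V₁ = nRT₁/P₁ = 7.999e-05 m³.
P constant ⇒ V ∝ T: P₂ = P₁; T₂ = T₁·(V₂/V₁) = 789.8 K.
V constant ⇒ P ∝ T: V₃ = V₂; P₃ = P₂·(T₃/T₂) = 1330 kPa.

P₃ ≈ 1.33e+03 kPa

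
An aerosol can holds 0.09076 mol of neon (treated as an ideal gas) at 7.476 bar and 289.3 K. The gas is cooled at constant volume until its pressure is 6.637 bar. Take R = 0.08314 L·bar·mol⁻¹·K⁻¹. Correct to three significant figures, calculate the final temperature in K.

T₂ ≈ 257 K

From PV = nRT: V₁ = nRT₁/P₁ = 0.2920 L.
V constant ⇒ P ∝ T: V₂ = V₁; T₂ = T₁·(P₂/P₁) = 256.8 K.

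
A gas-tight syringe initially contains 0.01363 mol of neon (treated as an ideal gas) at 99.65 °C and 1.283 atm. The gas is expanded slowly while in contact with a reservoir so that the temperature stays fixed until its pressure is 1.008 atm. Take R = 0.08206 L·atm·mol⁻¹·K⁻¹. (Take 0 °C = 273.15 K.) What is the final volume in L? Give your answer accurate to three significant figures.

Convert: T₁ = 372.8 K.
From PV = nRT: V₁ = nRT₁/P₁ = 0.3250 L.
T constant ⇒ Boyle's law P V = const: T₂ = T₁; V₂ = V₁·(P₁/P₂) = 0.4137 L.

V₂ ≈ 0.414 L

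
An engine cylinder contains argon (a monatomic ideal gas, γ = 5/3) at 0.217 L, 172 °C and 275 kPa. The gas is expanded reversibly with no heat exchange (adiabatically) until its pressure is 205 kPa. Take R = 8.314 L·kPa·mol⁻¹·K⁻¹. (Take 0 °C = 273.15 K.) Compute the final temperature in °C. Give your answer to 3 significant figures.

T₂ ≈ 123 °C

Convert: T₁ = 445.1 K.
Reversible adiabatic, γ = 5/3: T₂ = T₁·(P₂/P₁)^((γ−1)/γ) = 395.8 K; V₂ = V₁·(P₁/P₂)^(1/γ) = 0.2588 L.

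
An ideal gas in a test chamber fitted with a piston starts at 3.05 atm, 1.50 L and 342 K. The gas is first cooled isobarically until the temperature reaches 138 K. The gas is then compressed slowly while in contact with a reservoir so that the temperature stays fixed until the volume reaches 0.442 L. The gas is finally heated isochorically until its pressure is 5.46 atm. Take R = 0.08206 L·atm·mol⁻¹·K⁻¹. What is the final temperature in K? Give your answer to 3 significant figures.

T₄ ≈ 180 K

Isobaric, so V/T is constant: P₂ = P₁; V₂ = V₁·(T₂/T₁) = 0.6053 L.
Isothermal, so P V is constant: T₃ = T₂; P₃ = P₂·(V₂/V₃) = 4.177 atm.
Isochoric, so P/T is constant: V₄ = V₃; T₄ = T₃·(P₄/P₃) = 180.4 K.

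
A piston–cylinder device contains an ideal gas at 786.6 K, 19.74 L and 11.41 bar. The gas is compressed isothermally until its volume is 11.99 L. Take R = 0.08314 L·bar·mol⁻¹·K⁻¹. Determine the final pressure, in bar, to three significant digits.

P₂ ≈ 18.8 bar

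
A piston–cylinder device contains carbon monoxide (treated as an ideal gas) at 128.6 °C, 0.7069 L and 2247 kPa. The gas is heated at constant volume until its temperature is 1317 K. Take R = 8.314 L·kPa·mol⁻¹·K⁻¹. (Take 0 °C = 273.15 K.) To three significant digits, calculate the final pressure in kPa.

P₂ ≈ 7.37e+03 kPa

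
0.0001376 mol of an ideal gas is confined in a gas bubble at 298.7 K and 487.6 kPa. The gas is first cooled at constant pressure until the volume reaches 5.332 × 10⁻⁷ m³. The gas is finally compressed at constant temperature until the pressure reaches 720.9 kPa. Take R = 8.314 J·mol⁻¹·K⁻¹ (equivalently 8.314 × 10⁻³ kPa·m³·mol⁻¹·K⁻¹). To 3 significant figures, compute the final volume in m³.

From PV = nRT: V₁ = nRT₁/P₁ = 7.008e-07 m³.
P constant ⇒ V ∝ T: P₂ = P₁; T₂ = T₁·(V₂/V₁) = 227.3 K.
Isothermal, so P V is constant: T₃ = T₂; V₃ = V₂·(P₂/P₃) = 3.606e-07 m³.

V₃ ≈ 3.61e-07 m³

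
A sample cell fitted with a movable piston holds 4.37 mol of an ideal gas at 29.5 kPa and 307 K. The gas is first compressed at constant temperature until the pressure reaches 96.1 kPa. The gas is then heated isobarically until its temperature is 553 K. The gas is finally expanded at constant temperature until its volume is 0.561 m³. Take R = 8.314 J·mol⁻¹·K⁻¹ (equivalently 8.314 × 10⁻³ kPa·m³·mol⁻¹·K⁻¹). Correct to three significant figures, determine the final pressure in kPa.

P₄ ≈ 35.8 kPa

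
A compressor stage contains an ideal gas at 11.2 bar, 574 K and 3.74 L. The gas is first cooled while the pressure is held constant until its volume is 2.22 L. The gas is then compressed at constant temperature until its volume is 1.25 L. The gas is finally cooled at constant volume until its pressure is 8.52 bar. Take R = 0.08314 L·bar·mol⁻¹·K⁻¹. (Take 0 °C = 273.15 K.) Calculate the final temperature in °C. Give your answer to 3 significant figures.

P constant ⇒ V ∝ T: P₂ = P₁; T₂ = T₁·(V₂/V₁) = 340.7 K.
Isothermal, so P V is constant: T₃ = T₂; P₃ = P₂·(V₂/V₃) = 19.89 bar.
V constant ⇒ P ∝ T: V₄ = V₃; T₄ = T₃·(P₄/P₃) = 145.9 K.

T₄ ≈ -127 °C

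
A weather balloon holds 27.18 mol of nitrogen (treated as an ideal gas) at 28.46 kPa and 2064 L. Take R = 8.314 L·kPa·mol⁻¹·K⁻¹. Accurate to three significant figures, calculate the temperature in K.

T ≈ 260 K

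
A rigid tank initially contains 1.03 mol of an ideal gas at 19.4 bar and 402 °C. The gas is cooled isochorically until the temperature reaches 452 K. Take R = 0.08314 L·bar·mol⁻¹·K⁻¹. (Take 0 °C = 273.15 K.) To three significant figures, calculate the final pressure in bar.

P₂ ≈ 13.0 bar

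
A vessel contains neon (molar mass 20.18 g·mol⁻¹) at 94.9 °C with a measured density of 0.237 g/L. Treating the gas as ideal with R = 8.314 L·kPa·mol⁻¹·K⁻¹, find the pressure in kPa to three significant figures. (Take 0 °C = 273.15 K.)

P ≈ 35.9 kPa

ρ = PM/(RT) ⇒ P = ρRT/M = (0.237 × 8.314 × 368.0) / 20.18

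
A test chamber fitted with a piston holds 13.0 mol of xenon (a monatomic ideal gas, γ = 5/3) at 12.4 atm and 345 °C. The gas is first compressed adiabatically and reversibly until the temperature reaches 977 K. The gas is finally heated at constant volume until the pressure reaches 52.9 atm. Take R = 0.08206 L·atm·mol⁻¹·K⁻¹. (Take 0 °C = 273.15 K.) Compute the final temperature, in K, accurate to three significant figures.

Convert: T₁ = 618.1 K.
From PV = nRT: V₁ = nRT₁/P₁ = 53.18 L.
Reversible adiabatic, γ = 5/3: P₂ = P₁·(T₂/T₁)^(γ/(γ−1)) = 38.94 atm; V₂ = V₁·(T₁/T₂)^(1/(γ−1)) = 26.76 L.
Isochoric, so P/T is constant: V₃ = V₂; T₃ = T₂·(P₃/P₂) = 1327 K.

T₃ ≈ 1.33e+03 K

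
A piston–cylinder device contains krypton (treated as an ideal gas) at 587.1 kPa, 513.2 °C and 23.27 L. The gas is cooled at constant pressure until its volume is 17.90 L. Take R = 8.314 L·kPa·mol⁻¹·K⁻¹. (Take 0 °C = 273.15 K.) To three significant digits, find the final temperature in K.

Convert: T₁ = 786.4 K.
Isobaric, so V/T is constant: P₂ = P₁; T₂ = T₁·(V₂/V₁) = 604.9 K.

T₂ ≈ 605 K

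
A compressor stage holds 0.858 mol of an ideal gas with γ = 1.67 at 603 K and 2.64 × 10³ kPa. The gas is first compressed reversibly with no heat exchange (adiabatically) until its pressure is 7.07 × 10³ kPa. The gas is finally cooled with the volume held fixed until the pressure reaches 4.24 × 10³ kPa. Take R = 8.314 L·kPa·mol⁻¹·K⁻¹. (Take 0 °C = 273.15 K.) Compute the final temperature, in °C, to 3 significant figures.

T₃ ≈ 264 °C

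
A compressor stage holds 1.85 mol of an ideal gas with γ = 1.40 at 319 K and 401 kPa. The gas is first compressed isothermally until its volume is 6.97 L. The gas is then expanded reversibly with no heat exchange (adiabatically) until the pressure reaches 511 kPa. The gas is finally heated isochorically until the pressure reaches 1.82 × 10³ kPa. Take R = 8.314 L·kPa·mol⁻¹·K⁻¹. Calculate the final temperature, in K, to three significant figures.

From PV = nRT: V₁ = nRT₁/P₁ = 12.24 L.
T constant ⇒ Boyle's law P V = const: T₂ = T₁; P₂ = P₁·(V₁/V₂) = 703.9 kPa.
Reversible adiabatic, γ = 1.40: T₃ = T₂·(P₃/P₂)^((γ−1)/γ) = 291.1 K; V₃ = V₂·(P₂/P₃)^(1/γ) = 8.762 L.
V constant ⇒ P ∝ T: V₄ = V₃; T₄ = T₃·(P₄/P₃) = 1037 K.

T₄ ≈ 1.04e+03 K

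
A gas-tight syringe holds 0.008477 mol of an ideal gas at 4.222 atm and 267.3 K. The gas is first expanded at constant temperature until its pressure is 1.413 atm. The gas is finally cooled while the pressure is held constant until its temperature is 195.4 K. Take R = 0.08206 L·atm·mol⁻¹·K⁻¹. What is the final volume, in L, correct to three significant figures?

V₃ ≈ 0.0962 L

From PV = nRT: V₁ = nRT₁/P₁ = 0.04404 L.
T constant ⇒ Boyle's law P V = const: T₂ = T₁; V₂ = V₁·(P₁/P₂) = 0.1316 L.
P constant ⇒ V ∝ T: P₃ = P₂; V₃ = V₂·(T₃/T₂) = 0.09620 L.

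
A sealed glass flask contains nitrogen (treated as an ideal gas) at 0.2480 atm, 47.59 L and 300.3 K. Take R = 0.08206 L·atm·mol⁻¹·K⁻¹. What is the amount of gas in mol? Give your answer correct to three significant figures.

n ≈ 0.479 mol

PV = nRT ⇒ n = PV/(RT) = (0.2480 × 47.59) / (0.08206 × 300.3)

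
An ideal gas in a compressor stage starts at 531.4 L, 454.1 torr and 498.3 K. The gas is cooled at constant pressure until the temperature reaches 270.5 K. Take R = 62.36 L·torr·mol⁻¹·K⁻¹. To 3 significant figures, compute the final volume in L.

V₂ ≈ 288 L

P constant ⇒ V ∝ T: P₂ = P₁; V₂ = V₁·(T₂/T₁) = 288.5 L.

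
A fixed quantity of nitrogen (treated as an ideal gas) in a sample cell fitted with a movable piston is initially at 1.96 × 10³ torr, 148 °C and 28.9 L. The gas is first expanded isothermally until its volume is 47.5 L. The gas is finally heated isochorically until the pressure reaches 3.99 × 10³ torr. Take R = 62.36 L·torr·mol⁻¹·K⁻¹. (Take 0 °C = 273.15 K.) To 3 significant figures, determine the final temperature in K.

T₃ ≈ 1.41e+03 K

Convert: T₁ = 421.1 K.
T constant ⇒ Boyle's law P V = const: T₂ = T₁; P₂ = P₁·(V₁/V₂) = 1193 torr.
Isochoric, so P/T is constant: V₃ = V₂; T₃ = T₂·(P₃/P₂) = 1409 K.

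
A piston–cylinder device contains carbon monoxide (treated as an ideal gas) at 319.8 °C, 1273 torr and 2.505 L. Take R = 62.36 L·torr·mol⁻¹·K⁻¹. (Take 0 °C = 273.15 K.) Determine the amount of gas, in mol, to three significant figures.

n ≈ 0.0862 mol

Convert: T = 592.95 K.
PV = nRT ⇒ n = PV/(RT) = (1273 × 2.505) / (62.36 × 592.95)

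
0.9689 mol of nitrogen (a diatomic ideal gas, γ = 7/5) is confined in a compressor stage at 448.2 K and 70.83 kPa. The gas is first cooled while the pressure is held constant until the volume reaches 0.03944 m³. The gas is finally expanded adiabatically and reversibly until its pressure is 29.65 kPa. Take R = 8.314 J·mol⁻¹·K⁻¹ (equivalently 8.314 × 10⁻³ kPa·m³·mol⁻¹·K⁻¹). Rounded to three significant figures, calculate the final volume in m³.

From PV = nRT: V₁ = nRT₁/P₁ = 0.05097 m³.
Isobaric, so V/T is constant: P₂ = P₁; T₂ = T₁·(V₂/V₁) = 346.8 K.
Reversible adiabatic, γ = 7/5: T₃ = T₂·(P₃/P₂)^((γ−1)/γ) = 270.4 K; V₃ = V₂·(P₂/P₃)^(1/γ) = 0.07346 m³.

V₃ ≈ 0.0735 m³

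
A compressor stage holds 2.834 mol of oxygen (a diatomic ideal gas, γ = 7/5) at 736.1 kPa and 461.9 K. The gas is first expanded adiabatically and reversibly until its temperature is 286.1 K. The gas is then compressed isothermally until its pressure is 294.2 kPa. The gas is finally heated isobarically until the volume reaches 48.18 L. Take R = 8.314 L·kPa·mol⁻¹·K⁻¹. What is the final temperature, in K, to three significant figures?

T₄ ≈ 602 K

From PV = nRT: V₁ = nRT₁/P₁ = 14.78 L.
Reversible adiabatic, γ = 7/5: P₂ = P₁·(T₂/T₁)^(γ/(γ−1)) = 137.7 kPa; V₂ = V₁·(T₁/T₂)^(1/(γ−1)) = 48.97 L.
Isothermal, so P V is constant: T₃ = T₂; V₃ = V₂·(P₂/P₃) = 22.91 L.
P constant ⇒ V ∝ T: P₄ = P₃; T₄ = T₃·(V₄/V₃) = 601.6 K.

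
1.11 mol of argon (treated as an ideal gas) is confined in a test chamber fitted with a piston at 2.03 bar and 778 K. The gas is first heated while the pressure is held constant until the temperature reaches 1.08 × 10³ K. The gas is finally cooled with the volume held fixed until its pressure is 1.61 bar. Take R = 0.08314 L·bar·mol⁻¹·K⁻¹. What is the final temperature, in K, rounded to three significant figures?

T₃ ≈ 857 K

From PV = nRT: V₁ = nRT₁/P₁ = 35.37 L.
P constant ⇒ V ∝ T: P₂ = P₁; V₂ = V₁·(T₂/T₁) = 49.10 L.
V constant ⇒ P ∝ T: V₃ = V₂; T₃ = T₂·(P₃/P₂) = 856.6 K.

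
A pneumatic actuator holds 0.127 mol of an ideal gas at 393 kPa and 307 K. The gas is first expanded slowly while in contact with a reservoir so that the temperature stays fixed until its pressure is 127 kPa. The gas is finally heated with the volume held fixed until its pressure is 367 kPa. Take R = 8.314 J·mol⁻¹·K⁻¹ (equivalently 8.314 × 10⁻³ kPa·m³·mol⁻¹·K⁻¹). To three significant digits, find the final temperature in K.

T₃ ≈ 887 K

From PV = nRT: V₁ = nRT₁/P₁ = 0.0008248 m³.
T constant ⇒ Boyle's law P V = const: T₂ = T₁; V₂ = V₁·(P₁/P₂) = 0.002552 m³.
Isochoric, so P/T is constant: V₃ = V₂; T₃ = T₂·(P₃/P₂) = 887.2 K.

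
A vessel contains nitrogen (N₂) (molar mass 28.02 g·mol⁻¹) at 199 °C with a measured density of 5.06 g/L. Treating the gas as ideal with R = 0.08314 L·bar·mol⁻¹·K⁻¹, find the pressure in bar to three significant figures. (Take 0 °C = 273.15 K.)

P ≈ 7.09 bar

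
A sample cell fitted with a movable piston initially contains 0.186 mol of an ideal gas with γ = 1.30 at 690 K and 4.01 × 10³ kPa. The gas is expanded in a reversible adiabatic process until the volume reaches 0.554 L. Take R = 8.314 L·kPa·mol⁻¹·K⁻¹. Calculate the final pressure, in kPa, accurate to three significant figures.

From PV = nRT: V₁ = nRT₁/P₁ = 0.2661 L.
Reversible adiabatic, γ = 1.30: T₂ = T₁·(V₁/V₂)^(γ−1) = 553.7 K; P₂ = P₁·(V₁/V₂)^γ = 1546 kPa.

P₂ ≈ 1.55e+03 kPa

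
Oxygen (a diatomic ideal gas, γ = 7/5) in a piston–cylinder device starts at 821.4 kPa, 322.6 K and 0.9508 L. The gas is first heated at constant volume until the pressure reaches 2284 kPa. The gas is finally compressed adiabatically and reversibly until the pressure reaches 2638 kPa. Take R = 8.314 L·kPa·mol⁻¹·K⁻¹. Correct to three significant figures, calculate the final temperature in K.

T₃ ≈ 935 K

V constant ⇒ P ∝ T: V₂ = V₁; T₂ = T₁·(P₂/P₁) = 897.0 K.
Adiabatic (γ = 7/5), T V^(γ−1) and P V^γ constant: T₃ = T₂·(P₃/P₂)^((γ−1)/γ) = 934.7 K; V₃ = V₂·(P₂/P₃)^(1/γ) = 0.8578 L.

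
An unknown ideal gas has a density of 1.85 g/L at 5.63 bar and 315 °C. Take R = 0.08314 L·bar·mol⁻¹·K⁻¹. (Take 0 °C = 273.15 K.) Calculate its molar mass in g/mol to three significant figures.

M ≈ 16.1 g/mol

ρ = PM/(RT) ⇒ M = ρRT/P = (1.85 × 0.08314 × 588.1) / 5.63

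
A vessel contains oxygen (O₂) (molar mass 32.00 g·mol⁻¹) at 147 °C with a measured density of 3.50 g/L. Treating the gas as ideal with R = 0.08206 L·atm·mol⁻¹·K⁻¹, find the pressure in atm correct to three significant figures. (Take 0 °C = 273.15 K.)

P ≈ 3.77 atm

ρ = PM/(RT) ⇒ P = ρRT/M = (3.50 × 0.08206 × 420.1) / 32.00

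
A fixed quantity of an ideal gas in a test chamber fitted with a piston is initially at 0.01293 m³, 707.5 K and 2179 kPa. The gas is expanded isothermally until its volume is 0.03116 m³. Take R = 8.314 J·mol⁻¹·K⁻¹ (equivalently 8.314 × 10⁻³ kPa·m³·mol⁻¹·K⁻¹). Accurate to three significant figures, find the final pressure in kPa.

Isothermal, so P V is constant: T₂ = T₁; P₂ = P₁·(V₁/V₂) = 904.2 kPa.

P₂ ≈ 904 kPa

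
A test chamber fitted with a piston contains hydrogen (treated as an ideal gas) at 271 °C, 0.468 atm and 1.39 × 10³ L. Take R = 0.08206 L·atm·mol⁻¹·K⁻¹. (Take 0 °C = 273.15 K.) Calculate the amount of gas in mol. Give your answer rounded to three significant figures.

n ≈ 14.6 mol

Convert: T = 544.15 K.
PV = nRT ⇒ n = PV/(RT) = (0.468 × 1.39e+03) / (0.08206 × 544.15)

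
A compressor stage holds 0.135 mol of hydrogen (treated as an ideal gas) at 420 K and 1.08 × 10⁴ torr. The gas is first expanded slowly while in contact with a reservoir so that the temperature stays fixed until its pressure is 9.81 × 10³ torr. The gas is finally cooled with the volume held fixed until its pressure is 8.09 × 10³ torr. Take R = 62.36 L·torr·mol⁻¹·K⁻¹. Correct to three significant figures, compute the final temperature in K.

T₃ ≈ 346 K

From PV = nRT: V₁ = nRT₁/P₁ = 0.3274 L.
Isothermal, so P V is constant: T₂ = T₁; V₂ = V₁·(P₁/P₂) = 0.3604 L.
Isochoric, so P/T is constant: V₃ = V₂; T₃ = T₂·(P₃/P₂) = 346.4 K.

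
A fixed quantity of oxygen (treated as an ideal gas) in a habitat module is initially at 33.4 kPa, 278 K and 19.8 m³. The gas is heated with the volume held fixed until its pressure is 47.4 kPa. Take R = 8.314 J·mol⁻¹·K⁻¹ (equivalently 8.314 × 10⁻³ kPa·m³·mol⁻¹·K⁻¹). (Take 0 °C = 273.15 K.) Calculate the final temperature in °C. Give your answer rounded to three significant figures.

T₂ ≈ 121 °C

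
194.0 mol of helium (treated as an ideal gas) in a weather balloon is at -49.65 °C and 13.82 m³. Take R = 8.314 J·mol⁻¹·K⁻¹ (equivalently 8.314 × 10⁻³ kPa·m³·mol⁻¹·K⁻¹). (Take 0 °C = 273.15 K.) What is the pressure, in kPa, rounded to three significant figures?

P ≈ 26.1 kPa

Convert: T = 223.50 K.
PV = nRT ⇒ P = nRT/V = (194.0 × 8.314 × 10⁻³ × 223.50) / 13.82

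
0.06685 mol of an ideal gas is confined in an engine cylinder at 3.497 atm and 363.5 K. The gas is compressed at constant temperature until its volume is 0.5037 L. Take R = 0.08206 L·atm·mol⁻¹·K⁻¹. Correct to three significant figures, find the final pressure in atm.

P₂ ≈ 3.96 atm

From PV = nRT: V₁ = nRT₁/P₁ = 0.5702 L.
T constant ⇒ Boyle's law P V = const: T₂ = T₁; P₂ = P₁·(V₁/V₂) = 3.959 atm.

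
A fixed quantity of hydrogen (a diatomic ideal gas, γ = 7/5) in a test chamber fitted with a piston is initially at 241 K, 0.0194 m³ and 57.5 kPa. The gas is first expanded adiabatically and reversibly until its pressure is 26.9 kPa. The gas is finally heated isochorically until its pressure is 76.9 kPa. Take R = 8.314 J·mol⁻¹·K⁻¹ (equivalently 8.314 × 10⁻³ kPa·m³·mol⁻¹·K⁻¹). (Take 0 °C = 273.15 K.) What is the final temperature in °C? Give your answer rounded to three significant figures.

Adiabatic (γ = 7/5), T V^(γ−1) and P V^γ constant: T₂ = T₁·(P₂/P₁)^((γ−1)/γ) = 194.0 K; V₂ = V₁·(P₁/P₂)^(1/γ) = 0.03338 m³.
V constant ⇒ P ∝ T: V₃ = V₂; T₃ = T₂·(P₃/P₂) = 554.5 K.

T₃ ≈ 281 °C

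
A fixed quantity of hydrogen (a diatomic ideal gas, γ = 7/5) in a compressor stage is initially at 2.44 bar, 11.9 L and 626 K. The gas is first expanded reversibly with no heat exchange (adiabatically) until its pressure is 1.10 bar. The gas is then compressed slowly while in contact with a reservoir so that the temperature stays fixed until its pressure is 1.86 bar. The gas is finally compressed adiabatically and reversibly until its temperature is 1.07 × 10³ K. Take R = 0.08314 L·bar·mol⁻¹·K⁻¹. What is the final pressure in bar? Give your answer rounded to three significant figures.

Reversible adiabatic, γ = 7/5: T₂ = T₁·(P₂/P₁)^((γ−1)/γ) = 498.6 K; V₂ = V₁·(P₁/P₂)^(1/γ) = 21.02 L.
T constant ⇒ Boyle's law P V = const: T₃ = T₂; V₃ = V₂·(P₂/P₃) = 12.43 L.
Adiabatic (γ = 7/5), T V^(γ−1) and P V^γ constant: P₄ = P₃·(T₄/T₃)^(γ/(γ−1)) = 26.94 bar; V₄ = V₃·(T₃/T₄)^(1/(γ−1)) = 1.842 L.

P₄ ≈ 26.9 bar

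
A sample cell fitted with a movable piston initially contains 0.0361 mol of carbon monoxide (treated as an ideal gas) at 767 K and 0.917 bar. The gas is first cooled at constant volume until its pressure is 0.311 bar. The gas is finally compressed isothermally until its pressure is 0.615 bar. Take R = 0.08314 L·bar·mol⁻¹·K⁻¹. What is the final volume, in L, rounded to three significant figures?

From PV = nRT: V₁ = nRT₁/P₁ = 2.510 L.
V constant ⇒ P ∝ T: V₂ = V₁; T₂ = T₁·(P₂/P₁) = 260.1 K.
T constant ⇒ Boyle's law P V = const: T₃ = T₂; V₃ = V₂·(P₂/P₃) = 1.269 L.

V₃ ≈ 1.27 L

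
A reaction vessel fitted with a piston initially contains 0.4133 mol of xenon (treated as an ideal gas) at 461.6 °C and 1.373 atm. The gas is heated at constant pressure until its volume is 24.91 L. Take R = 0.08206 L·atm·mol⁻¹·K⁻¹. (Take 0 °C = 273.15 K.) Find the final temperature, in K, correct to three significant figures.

T₂ ≈ 1.01e+03 K

Convert: T₁ = 734.8 K.
From PV = nRT: V₁ = nRT₁/P₁ = 18.15 L.
P constant ⇒ V ∝ T: P₂ = P₁; T₂ = T₁·(V₂/V₁) = 1008 K.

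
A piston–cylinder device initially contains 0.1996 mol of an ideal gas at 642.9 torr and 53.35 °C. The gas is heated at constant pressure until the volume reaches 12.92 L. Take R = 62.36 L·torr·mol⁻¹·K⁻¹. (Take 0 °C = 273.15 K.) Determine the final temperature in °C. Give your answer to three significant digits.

Convert: T₁ = 326.5 K.
From PV = nRT: V₁ = nRT₁/P₁ = 6.321 L.
Isobaric, so V/T is constant: P₂ = P₁; T₂ = T₁·(V₂/V₁) = 667.3 K.

T₂ ≈ 394 °C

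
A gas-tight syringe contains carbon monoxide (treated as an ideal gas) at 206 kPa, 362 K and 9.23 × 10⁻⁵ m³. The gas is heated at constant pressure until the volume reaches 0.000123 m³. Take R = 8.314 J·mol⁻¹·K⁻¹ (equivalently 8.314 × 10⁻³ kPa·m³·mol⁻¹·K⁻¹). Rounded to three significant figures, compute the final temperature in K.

Isobaric, so V/T is constant: P₂ = P₁; T₂ = T₁·(V₂/V₁) = 482.4 K.

T₂ ≈ 482 K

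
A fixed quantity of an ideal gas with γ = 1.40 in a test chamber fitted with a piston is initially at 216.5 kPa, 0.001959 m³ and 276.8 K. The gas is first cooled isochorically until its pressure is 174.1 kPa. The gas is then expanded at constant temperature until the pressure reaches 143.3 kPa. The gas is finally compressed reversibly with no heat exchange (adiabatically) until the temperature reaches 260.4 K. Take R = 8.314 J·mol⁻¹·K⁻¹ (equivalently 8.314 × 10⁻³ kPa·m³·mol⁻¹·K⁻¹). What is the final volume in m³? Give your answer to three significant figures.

V constant ⇒ P ∝ T: V₂ = V₁; T₂ = T₁·(P₂/P₁) = 222.6 K.
Isothermal, so P V is constant: T₃ = T₂; V₃ = V₂·(P₂/P₃) = 0.002380 m³.
Adiabatic (γ = 1.40), T V^(γ−1) and P V^γ constant: P₄ = P₃·(T₄/T₃)^(γ/(γ−1)) = 248.2 kPa; V₄ = V₃·(T₃/T₄)^(1/(γ−1)) = 0.001608 m³.

V₄ ≈ 0.00161 m³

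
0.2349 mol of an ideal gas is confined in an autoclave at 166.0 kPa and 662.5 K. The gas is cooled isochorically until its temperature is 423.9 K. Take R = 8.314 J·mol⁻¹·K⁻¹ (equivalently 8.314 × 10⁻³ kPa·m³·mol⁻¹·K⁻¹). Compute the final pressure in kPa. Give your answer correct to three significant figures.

P₂ ≈ 106 kPa

From PV = nRT: V₁ = nRT₁/P₁ = 0.007794 m³.
Isochoric, so P/T is constant: V₂ = V₁; P₂ = P₁·(T₂/T₁) = 106.2 kPa.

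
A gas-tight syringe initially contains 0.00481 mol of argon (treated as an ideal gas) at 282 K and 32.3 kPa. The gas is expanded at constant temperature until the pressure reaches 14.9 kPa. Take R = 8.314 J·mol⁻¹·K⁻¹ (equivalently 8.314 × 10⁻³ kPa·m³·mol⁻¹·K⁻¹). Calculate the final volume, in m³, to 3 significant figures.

From PV = nRT: V₁ = nRT₁/P₁ = 0.0003491 m³.
Isothermal, so P V is constant: T₂ = T₁; V₂ = V₁·(P₁/P₂) = 0.0007569 m³.

V₂ ≈ 0.000757 m³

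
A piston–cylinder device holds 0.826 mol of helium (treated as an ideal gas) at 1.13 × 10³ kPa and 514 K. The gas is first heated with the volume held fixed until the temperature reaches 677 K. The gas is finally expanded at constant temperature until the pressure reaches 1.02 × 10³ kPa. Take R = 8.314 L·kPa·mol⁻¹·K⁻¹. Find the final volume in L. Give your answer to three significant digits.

From PV = nRT: V₁ = nRT₁/P₁ = 3.124 L.
Isochoric, so P/T is constant: V₂ = V₁; P₂ = P₁·(T₂/T₁) = 1488 kPa.
Isothermal, so P V is constant: T₃ = T₂; V₃ = V₂·(P₂/P₃) = 4.558 L.

V₃ ≈ 4.56 L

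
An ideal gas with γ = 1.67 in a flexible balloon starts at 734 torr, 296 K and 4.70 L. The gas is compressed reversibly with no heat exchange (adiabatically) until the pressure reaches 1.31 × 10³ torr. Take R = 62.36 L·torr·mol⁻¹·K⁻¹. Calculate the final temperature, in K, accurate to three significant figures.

Adiabatic (γ = 1.67), T V^(γ−1) and P V^γ constant: T₂ = T₁·(P₂/P₁)^((γ−1)/γ) = 373.4 K; V₂ = V₁·(P₁/P₂)^(1/γ) = 3.322 L.

T₂ ≈ 373 K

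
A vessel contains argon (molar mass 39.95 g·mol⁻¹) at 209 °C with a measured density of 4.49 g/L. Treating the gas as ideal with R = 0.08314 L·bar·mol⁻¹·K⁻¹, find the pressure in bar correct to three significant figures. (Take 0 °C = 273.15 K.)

P ≈ 4.51 bar

ρ = PM/(RT) ⇒ P = ρRT/M = (4.49 × 0.08314 × 482.1) / 39.95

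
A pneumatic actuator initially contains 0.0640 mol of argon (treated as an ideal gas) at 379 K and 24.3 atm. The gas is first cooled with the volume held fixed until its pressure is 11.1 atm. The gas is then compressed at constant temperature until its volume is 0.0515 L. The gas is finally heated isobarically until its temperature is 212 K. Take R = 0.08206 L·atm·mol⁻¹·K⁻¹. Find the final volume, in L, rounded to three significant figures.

From PV = nRT: V₁ = nRT₁/P₁ = 0.08191 L.
Isochoric, so P/T is constant: V₂ = V₁; T₂ = T₁·(P₂/P₁) = 173.1 K.
T constant ⇒ Boyle's law P V = const: T₃ = T₂; P₃ = P₂·(V₂/V₃) = 17.65 atm.
Isobaric, so V/T is constant: P₄ = P₃; V₄ = V₃·(T₄/T₃) = 0.06306 L.

V₄ ≈ 0.0631 L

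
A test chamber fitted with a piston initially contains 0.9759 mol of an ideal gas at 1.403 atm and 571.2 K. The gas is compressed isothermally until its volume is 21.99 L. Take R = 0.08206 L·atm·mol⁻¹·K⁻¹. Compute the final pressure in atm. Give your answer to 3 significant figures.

From PV = nRT: V₁ = nRT₁/P₁ = 32.60 L.
Isothermal, so P V is constant: T₂ = T₁; P₂ = P₁·(V₁/V₂) = 2.080 atm.

P₂ ≈ 2.08 atm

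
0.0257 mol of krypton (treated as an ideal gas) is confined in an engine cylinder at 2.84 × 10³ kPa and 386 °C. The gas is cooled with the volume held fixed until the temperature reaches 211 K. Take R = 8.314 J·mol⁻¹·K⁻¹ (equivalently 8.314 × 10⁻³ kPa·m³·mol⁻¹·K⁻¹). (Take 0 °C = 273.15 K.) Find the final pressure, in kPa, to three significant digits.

P₂ ≈ 909 kPa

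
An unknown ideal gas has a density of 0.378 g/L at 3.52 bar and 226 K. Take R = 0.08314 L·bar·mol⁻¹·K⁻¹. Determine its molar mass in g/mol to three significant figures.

M ≈ 2.02 g/mol

ρ = PM/(RT) ⇒ M = ρRT/P = (0.378 × 0.08314 × 226.0) / 3.52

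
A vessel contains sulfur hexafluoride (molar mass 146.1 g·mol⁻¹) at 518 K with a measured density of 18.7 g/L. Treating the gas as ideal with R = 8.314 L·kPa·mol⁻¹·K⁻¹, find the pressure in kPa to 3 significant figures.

P ≈ 551 kPa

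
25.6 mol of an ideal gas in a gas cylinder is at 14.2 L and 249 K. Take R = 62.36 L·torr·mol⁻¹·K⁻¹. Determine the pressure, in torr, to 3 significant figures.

PV = nRT ⇒ P = nRT/V = (25.6 × 62.36 × 249) / 14.2

P ≈ 2.80e+04 torr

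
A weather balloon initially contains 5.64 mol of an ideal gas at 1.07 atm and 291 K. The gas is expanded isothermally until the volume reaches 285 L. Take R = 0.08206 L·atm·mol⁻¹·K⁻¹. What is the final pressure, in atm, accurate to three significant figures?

From PV = nRT: V₁ = nRT₁/P₁ = 125.9 L.
Isothermal, so P V is constant: T₂ = T₁; P₂ = P₁·(V₁/V₂) = 0.4726 atm.

P₂ ≈ 0.473 atm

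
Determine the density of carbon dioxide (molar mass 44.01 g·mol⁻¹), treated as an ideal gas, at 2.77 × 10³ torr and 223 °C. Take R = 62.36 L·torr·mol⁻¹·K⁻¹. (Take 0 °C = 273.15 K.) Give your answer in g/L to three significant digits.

ρ = PM/(RT) = (2.77e+03 × 44.01) / (62.36 × 496.1)

ρ ≈ 3.94 g/L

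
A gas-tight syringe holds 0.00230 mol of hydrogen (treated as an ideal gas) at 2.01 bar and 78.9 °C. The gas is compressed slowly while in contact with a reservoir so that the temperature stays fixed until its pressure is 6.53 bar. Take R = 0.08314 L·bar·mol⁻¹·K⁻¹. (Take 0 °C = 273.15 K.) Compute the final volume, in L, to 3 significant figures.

Convert: T₁ = 352.0 K.
From PV = nRT: V₁ = nRT₁/P₁ = 0.03349 L.
T constant ⇒ Boyle's law P V = const: T₂ = T₁; V₂ = V₁·(P₁/P₂) = 0.01031 L.

V₂ ≈ 0.0103 L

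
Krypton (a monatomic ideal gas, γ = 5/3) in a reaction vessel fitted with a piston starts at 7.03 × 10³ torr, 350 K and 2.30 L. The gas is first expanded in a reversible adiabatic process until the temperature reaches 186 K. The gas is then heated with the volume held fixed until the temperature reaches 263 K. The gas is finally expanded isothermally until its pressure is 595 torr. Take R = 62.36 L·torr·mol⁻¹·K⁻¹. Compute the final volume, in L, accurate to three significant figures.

Adiabatic (γ = 5/3), T V^(γ−1) and P V^γ constant: P₂ = P₁·(T₂/T₁)^(γ/(γ−1)) = 1447 torr; V₂ = V₁·(T₁/T₂)^(1/(γ−1)) = 5.937 L.
V constant ⇒ P ∝ T: V₃ = V₂; P₃ = P₂·(T₃/T₂) = 2046 torr.
T constant ⇒ Boyle's law P V = const: T₄ = T₃; V₄ = V₃·(P₃/P₄) = 20.42 L.

V₄ ≈ 20.4 L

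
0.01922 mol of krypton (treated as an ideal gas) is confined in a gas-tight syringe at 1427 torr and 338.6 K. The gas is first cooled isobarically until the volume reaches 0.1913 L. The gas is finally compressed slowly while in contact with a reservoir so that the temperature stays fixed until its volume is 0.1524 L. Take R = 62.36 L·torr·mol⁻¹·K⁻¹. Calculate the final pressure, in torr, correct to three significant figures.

From PV = nRT: V₁ = nRT₁/P₁ = 0.2844 L.
Isobaric, so V/T is constant: P₂ = P₁; T₂ = T₁·(V₂/V₁) = 227.8 K.
Isothermal, so P V is constant: T₃ = T₂; P₃ = P₂·(V₂/V₃) = 1791 torr.

P₃ ≈ 1.79e+03 torr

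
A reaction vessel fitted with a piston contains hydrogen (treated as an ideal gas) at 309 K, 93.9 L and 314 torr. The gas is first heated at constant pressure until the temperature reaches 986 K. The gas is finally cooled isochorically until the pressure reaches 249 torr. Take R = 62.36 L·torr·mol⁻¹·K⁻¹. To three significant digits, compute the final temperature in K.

T₃ ≈ 782 K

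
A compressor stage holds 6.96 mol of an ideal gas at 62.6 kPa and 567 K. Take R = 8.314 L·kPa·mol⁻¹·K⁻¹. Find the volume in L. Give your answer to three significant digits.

V ≈ 524 L

PV = nRT ⇒ V = nRT/P = (6.96 × 8.314 × 567) / 62.6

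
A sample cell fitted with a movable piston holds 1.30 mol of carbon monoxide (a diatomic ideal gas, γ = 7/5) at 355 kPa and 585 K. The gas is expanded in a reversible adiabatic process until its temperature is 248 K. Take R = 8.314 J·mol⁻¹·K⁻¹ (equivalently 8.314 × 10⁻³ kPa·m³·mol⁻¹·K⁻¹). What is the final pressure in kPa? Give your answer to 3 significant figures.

From PV = nRT: V₁ = nRT₁/P₁ = 0.01781 m³.
Adiabatic (γ = 7/5), T V^(γ−1) and P V^γ constant: P₂ = P₁·(T₂/T₁)^(γ/(γ−1)) = 17.61 kPa; V₂ = V₁·(T₁/T₂)^(1/(γ−1)) = 0.1522 m³.

P₂ ≈ 17.6 kPa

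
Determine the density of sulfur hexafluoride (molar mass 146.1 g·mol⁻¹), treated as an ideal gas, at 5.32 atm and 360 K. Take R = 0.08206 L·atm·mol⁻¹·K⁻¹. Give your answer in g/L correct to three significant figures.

ρ ≈ 26.3 g/L

ρ = PM/(RT) = (5.32 × 146.1) / (0.08206 × 360.0)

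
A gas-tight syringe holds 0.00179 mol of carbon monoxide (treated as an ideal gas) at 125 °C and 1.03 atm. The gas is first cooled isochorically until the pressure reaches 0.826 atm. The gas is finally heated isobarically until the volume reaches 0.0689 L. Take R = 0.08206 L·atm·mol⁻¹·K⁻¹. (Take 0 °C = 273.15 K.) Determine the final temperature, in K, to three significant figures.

T₃ ≈ 387 K

Convert: T₁ = 398.1 K.
From PV = nRT: V₁ = nRT₁/P₁ = 0.05678 L.
Isochoric, so P/T is constant: V₂ = V₁; T₂ = T₁·(P₂/P₁) = 319.3 K.
P constant ⇒ V ∝ T: P₃ = P₂; T₃ = T₂·(V₃/V₂) = 387.4 K.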